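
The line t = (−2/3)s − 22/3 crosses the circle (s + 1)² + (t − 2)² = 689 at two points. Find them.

From the line, t = (−22 − 2s)/3. Substituting:
13s² + 130s − 5408 = 0  ⟹  s² + 10s − 416 = 0
s = 16 or s = −26, giving (16, −18) and (−26, 10).

(−26, 10) and (16, −18)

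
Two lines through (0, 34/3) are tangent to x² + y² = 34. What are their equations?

Write the tangent as mx − y + (34/3 − m·(0)) = 0 and set its distance from the centre to √34:
[m·(0) − (−34/3)]² = 34(m² + 1)
9m² − 25 = 0, so m = 5/3 or m = −5/3.
With m = 5/3: 5x − 3y = −34. With m = −5/3: 5x + 3y = 34.

5x − 3y = −34 and 5x + 3y = 34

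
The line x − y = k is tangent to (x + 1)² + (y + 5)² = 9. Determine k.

Tangency holds when the distance from the centre (−1, −5) to the line equals the radius 3:
|1·(−1) − 1·(−5) − k| / √2 = 3
|k − (4)| = 3√2.

k = 4 ± 3√2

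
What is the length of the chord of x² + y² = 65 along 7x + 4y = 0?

2√65

Substitute y = (−7x)/4:
65x² − 1040 = 0  ⟹  x² − 16 = 0
x = 4 or x = −4, giving (4, −7) and (−4, 7).
Chord length = distance between (4, −7) and (−4, 7) = √260 = 2√65.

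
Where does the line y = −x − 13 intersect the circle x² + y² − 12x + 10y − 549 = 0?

(−17, 4) and (15, −28)

Substitute y = −x − 13:
2x² + 4x − 510 = 0  ⟹  x² + 2x − 255 = 0
x = 15 or x = −17, giving (15, −28) and (−17, 4).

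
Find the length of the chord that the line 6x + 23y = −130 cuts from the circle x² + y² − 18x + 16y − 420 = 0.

The distance from (9, −8) to the line is 0/√565, and r² = 565.
Half the chord is √(r² − d²) = √(565), so the full chord is 2√565.

2√565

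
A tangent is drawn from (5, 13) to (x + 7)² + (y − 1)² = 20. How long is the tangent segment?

With centre O = (−7, 1), |OP|² = 288 and r² = 20.
The tangent meets the radius at right angles, so tangent² = |PO|² − r² = 288 − 20 = 268.

2√67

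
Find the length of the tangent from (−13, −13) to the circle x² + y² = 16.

Centre (0, 0), r² = 16. |PO|² = (−13)² + (−13)² = 338.
Power of the point: PT² = |PO|² − r² = 322, so PT = √322.

√322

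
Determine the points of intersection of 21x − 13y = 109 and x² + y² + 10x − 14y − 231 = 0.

Express y = (−109 + 21x)/13 and substitute into the circle:
610x² − 6710x − 7320 = 0  ⟹  x² − 11x − 12 = 0
x = 12 or x = −1, giving (12, 11) and (−1, −10).

(−1, −10) and (12, 11)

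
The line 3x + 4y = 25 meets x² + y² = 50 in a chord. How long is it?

Substitute y = (25 − 3x)/4:
25x² − 150x − 175 = 0  ⟹  x² − 6x − 7 = 0
x = 7 or x = −1, giving (7, 1) and (−1, 7).
Chord length = distance between (7, 1) and (−1, 7) = √100 = 10.

10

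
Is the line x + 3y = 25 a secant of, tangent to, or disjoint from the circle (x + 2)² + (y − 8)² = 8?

secant

Centre (−2, 8), r² = 8. Distance² from centre to line = (−3)²/10 = 9/10.
Since d² < r², the line cuts the circle twice.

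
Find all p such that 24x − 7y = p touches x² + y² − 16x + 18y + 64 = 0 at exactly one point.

The line touches the circle iff its distance from (8, −9) is 9:
|24·8 − 7·(−9) − p| / √625 = 9
|p − (255)| = 9·25, so p = 480 or p = 30.

p = 30 or p = 480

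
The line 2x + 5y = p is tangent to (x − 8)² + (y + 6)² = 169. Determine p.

The line touches the circle iff its distance from (8, −6) is 13:
|2·8 + 5·(−6) − p| / √29 = 13
|p − (−14)| = 13√29.

p = −14 ± 13√29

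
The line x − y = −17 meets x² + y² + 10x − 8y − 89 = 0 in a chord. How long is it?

14√2

The distance from (−5, 4) to the line is 8/√2, and r² = 130.
Half the chord is √(r² − d²) = √(98), so the full chord is 14√2.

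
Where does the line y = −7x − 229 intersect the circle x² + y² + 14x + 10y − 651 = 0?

Substitute y = −7x − 229:
50x² + 3150x + 49500 = 0  ⟹  x² + 63x + 990 = 0
x = −30 or x = −33, giving (−30, −19) and (−33, 2).

(−33, 2) and (−30, −19)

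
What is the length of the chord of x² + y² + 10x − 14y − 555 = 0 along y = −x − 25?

23√2

From the line, y = −x − 25. Substituting:
2x² + 74x + 420 = 0  ⟹  x² + 37x + 210 = 0
x = −7 or x = −30, giving (−7, −18) and (−30, 5).
Chord length = distance between (−7, −18) and (−30, 5) = √1058 = 23√2.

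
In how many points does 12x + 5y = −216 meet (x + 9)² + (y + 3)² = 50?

0

Centre (−9, −3), r² = 50. Distance² from centre to line = (93)²/169 = 8649/169.
Since d² > r², the line lies outside the circle.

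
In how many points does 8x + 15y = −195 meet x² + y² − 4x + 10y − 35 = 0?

1

d² = (8·2 + 15·(−5) − (−195))²/289 = 64; r² = 64.
Since d² = r², the line is tangent.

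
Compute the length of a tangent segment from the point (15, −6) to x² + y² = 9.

6√7

With centre O = (0, 0), |OP|² = 261 and r² = 9.
Power of the point: PT² = |PO|² − r² = 252, so PT = 6√7.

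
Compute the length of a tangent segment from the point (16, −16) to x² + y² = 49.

Centre (0, 0), r² = 49. |PO|² = (16)² + (−16)² = 512.
By the tangent–radius right angle, tangent length = √(|PO|² − r²) = √463.

√463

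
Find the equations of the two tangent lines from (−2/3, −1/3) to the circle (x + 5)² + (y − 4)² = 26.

Let a tangent through (−2/3, −1/3) have slope m. Its distance from (−5, 4) must equal √26:
(−13/3m − (13/3))² = 26(m² + 1)
5m² − 26m + 5 = 0, so m = 1/5 or m = 5.
With m = 1/5: x − 5y = 1. With m = 5: 5x − y = −3.

x − 5y = 1 and 5x − y = −3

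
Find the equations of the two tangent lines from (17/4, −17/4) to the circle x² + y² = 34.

3x − 5y = 34 and 5x − 3y = 34

Write the tangent as mx − y + (−17/4 − m·(17/4)) = 0 and set its distance from the centre to √34:
[m·(−17/4) − (17/4)]² = 34(m² + 1)
15m² − 34m + 15 = 0, so m = 3/5 or m = 5/3.
With m = 3/5: 3x − 5y = 34. With m = 5/3: 5x − 3y = 34.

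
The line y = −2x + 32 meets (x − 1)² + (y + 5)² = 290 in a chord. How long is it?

Express y = −2x + 32 and substitute into the circle:
5x² − 150x + 1080 = 0  ⟹  x² − 30x + 216 = 0
x = 18 or x = 12, giving (18, −4) and (12, 8).
Chord length = distance between (18, −4) and (12, 8) = √180 = 6√5.

6√5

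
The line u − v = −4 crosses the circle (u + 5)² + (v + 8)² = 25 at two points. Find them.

Express v = u + 4 and substitute into the circle:
2u² + 34u + 144 = 0  ⟹  u² + 17u + 72 = 0
u = −8 or u = −9, giving (−8, −4) and (−9, −5).

(−9, −5) and (−8, −4)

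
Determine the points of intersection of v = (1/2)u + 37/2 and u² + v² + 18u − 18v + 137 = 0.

From the line, v = (37 + u)/2. Substituting:
5u² + 110u + 585 = 0  ⟹  u² + 22u + 117 = 0
u = −9 or u = −13, giving (−9, 14) and (−13, 12).

(−13, 12) and (−9, 14)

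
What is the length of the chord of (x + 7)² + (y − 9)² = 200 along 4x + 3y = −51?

20

The distance from (−7, 9) to the line is 50/√25, and r² = 200.
Chord = 2√(r² − d²) = 2·√(100) = 20.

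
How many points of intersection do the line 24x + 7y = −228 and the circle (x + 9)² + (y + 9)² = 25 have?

2

Substituting the line into the circle gives 625x² + 8802x + 29969 = 0.
Δ = 77475204 − 74922500 = 2552704.
Two real roots: the line is a secant.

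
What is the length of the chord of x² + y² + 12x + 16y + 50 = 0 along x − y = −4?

The distance from (−6, −8) to the line is 6/√2, and r² = 50.
Chord = 2√(r² − d²) = 2·√(32) = 8√2.

8√2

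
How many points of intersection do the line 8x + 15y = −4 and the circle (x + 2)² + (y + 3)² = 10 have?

0

d² = (8·(−2) + 15·(−3) − (−4))²/289 = 3249/289; r² = 10.
Since d² > r², the line lies outside the circle.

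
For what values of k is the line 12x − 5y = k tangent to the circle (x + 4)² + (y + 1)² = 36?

The line touches the circle iff its distance from (−4, −1) is 6:
|12·(−4) − 5·(−1) − k| / √169 = 6
|k − (−43)| = 6·13, so k = 35 or k = −121.

k = −121 or k = 35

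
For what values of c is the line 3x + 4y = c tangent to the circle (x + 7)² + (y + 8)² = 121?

c = −108 or c = 2

For a tangent, require d(centre, line) = r = 11.
|3·(−7) + 4·(−8) − c| / √25 = 11
|c − (−53)| = 11·5, so c = 2 or c = −108.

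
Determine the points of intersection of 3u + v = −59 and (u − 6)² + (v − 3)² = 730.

(−21, 4) and (−15, −14)

From the line, v = −3u − 59. Substituting:
10u² + 360u + 3150 = 0  ⟹  u² + 36u + 315 = 0
u = −15 or u = −21, giving (−15, −14) and (−21, 4).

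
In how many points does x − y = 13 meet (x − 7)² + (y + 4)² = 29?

2

Substituting the line into the circle gives 2x² − 32x + 101 = 0.
Δ = 1024 − 808 = 216.
Two real roots: the line is a secant.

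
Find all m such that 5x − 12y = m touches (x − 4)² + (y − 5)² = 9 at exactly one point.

m = −79 or m = −1

The line touches the circle iff its distance from (4, 5) is 3:
|5·4 − 12·5 − m| / √169 = 3
|m − (−40)| = 3·13, so m = −1 or m = −79.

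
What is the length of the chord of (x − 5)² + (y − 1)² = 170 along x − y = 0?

18√2

From the line, y = x. Substituting:
2x² − 12x − 144 = 0  ⟹  x² − 6x − 72 = 0
x = 12 or x = −6, giving (12, 12) and (−6, −6).
Chord length = distance between (12, 12) and (−6, −6) = √648 = 18√2.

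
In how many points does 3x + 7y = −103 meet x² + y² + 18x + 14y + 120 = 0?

0

d² = (3·(−9) + 7·(−7) − (−103))²/58 = 729/58; r² = 10.
Since d² > r², the line lies outside the circle.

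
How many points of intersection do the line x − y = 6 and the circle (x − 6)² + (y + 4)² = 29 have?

d² = (1·6 − 1·(−4) − (6))²/2 = 8; r² = 29.
Since d² < r², the line cuts the circle twice.

2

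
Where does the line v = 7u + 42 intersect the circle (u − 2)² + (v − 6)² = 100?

(−6, 0) and (−4, 14)

Express v = 7u + 42 and substitute into the circle:
50u² + 500u + 1200 = 0  ⟹  u² + 10u + 24 = 0
u = −4 or u = −6, giving (−4, 14) and (−6, 0).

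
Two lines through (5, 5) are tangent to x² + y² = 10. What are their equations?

Let a tangent through (5, 5) have slope m. Its distance from (0, 0) must equal √10:
[m·(−5) − (−5)]² = 10(m² + 1)
3m² − 10m + 3 = 0, so m = 1/3 or m = 3.
Through (5, 5) these give x − 3y = −10 and 3x − y = 10.

x − 3y = −10 and 3x − y = 10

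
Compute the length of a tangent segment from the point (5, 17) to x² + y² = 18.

Centre (0, 0), r² = 18. |PO|² = (5)² + (17)² = 314.
The tangent meets the radius at right angles, so tangent² = |PO|² − r² = 314 − 18 = 296.

2√74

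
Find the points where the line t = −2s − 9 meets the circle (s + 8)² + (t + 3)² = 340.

(−12, 15) and (4, −17)

Substitute t = −2s − 9:
5s² + 40s − 240 = 0  ⟹  s² + 8s − 48 = 0
s = 4 or s = −12, giving (4, −17) and (−12, 15).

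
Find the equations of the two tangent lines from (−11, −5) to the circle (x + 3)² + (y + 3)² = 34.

A line y − (−5) = m(x − (−11)) is tangent when its distance from (−3, −3) is √34:
[m·(8) − (2)]² = 34(m² + 1)
15m² − 16m − 15 = 0, so m = 5/3 or m = −3/5.
Through (−11, −5) these give 5x − 3y = −40 and 3x + 5y = −58.

5x − 3y = −40 and 3x + 5y = −58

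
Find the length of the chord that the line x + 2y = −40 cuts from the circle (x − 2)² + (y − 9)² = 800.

8√5

Centre (2, 9), r² = 800. Perpendicular distance d from centre to line = |60| / √5 = 60/√5.
Chord = 2√(r² − d²) = 2·√(80) = 8√5.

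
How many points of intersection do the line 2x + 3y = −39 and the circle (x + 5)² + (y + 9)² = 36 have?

d² = (2·(−5) + 3·(−9) − (−39))²/13 = 4/13; r² = 36.
Since d² < r², the line cuts the circle twice.

2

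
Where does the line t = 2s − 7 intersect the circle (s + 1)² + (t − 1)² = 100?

Substitute t = 2s − 7:
5s² − 30s − 35 = 0  ⟹  s² − 6s − 7 = 0
s = 7 or s = −1, giving (7, 7) and (−1, −9).

(−1, −9) and (7, 7)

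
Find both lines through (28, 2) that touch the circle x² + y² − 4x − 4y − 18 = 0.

x + 5y = 38 and x − 5y = 18

Write the tangent as mx − y + (2 − m·(28)) = 0 and set its distance from the centre to √26:
[m·(−26) − (0)]² = 26(m² + 1)
25m² − 1 = 0, so m = −1/5 or m = 1/5.
With m = −1/5: x + 5y = 38. With m = 1/5: x − 5y = 18.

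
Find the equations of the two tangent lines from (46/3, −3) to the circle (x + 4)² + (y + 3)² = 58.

Let a tangent through (46/3, −3) have slope m. Its distance from (−4, −3) must equal √58:
[m·(−58/3) − (0)]² = 58(m² + 1)
49m² − 9 = 0, so m = −3/7 or m = 3/7.
Through (46/3, −3) these give 3x + 7y = 25 and 3x − 7y = 67.

3x + 7y = 25 and 3x − 7y = 67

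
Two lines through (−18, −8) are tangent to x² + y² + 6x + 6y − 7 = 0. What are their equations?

A line y − (−8) = m(x − (−18)) is tangent when its distance from (−3, −3) is 5:
(15m − (5))² = 25(m² + 1)
4m² − 3m = 0, so m = 3/4 or m = 0.
With m = 3/4: 3x − 4y = −22. With m = 0: y = −8.

3x − 4y = −22 and y = −8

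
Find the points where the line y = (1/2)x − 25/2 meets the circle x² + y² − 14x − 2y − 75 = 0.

(5, −10) and (17, −4)

Substitute y = (−25 + x)/2:
5x² − 110x + 425 = 0  ⟹  x² − 22x + 85 = 0
x = 17 or x = 5, giving (17, −4) and (5, −10).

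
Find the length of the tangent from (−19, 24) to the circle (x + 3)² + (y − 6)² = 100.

4√30

Centre (−3, 6), r² = 100. |PO|² = (−16)² + (18)² = 580.
The tangent meets the radius at right angles, so tangent² = |PO|² − r² = 580 − 100 = 480.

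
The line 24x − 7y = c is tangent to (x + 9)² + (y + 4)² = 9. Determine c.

For a tangent, require d(centre, line) = r = 3.
|24·(−9) − 7·(−4) − c| / √625 = 3
|c − (−188)| = 3·25, so c = −113 or c = −263.

c = −263 or c = −113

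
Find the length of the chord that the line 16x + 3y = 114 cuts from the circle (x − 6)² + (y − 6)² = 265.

From the line, y = (114 − 16x)/3. Substituting:
265x² − 3180x + 7155 = 0  ⟹  x² − 12x + 27 = 0
x = 9 or x = 3, giving (9, −10) and (3, 22).
|(9, −10) − (3, 22)| = √((6)² + (−32)²) = 2√265.

2√265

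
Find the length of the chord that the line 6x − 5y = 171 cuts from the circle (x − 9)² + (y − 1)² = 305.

2√61

From the line, y = (−171 + 6x)/5. Substituting:
61x² − 2562x + 25376 = 0  ⟹  x² − 42x + 416 = 0
x = 26 or x = 16, giving (26, −3) and (16, −15).
Chord length = distance between (26, −3) and (16, −15) = √244 = 2√61.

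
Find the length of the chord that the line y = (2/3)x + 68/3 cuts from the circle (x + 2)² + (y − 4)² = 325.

6√13

From the line, y = (68 + 2x)/3. Substituting:
13x² + 260x + 247 = 0  ⟹  x² + 20x + 19 = 0
x = −1 or x = −19, giving (−1, 22) and (−19, 10).
|(−1, 22) − (−19, 10)| = √((18)² + (12)²) = 6√13.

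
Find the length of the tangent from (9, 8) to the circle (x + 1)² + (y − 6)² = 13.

√91

Centre (−1, 6), r² = 13. |PO|² = (10)² + (2)² = 104.
By the tangent–radius right angle, tangent length = √(|PO|² − r²) = √91.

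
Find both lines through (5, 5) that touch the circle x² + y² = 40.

Let a tangent through (5, 5) have slope m. Its distance from (0, 0) must equal 2√10:
(−5m − (−5))² = 40(m² + 1)
3m² + 10m + 3 = 0, so m = −1/3 or m = −3.
With m = −1/3: x + 3y = 20. With m = −3: 3x + y = 20.

x + 3y = 20 and 3x + y = 20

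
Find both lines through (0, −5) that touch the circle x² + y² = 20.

Write the tangent as mx − y + (−5 − m·(0)) = 0 and set its distance from the centre to 2√5:
(0m − (5))² = 20(m² + 1)
4m² − 1 = 0, so m = 1/2 or m = −1/2.
With m = 1/2: x − 2y = 10. With m = −1/2: x + 2y = −10.

x − 2y = 10 and x + 2y = −10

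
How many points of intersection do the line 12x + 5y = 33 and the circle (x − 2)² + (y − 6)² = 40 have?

Centre (2, 6), r² = 40. Distance² from centre to line = (21)²/169 = 441/169.
Since d² < r², the line cuts the circle twice.

2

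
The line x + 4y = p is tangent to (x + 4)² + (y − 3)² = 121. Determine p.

Tangency holds when the distance from the centre (−4, 3) to the line equals the radius 11:
|1·(−4) + 4·3 − p| / √17 = 11
|p − (8)| = 11√17.

p = 8 ± 11√17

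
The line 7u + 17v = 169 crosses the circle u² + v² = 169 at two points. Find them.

Express v = (169 − 7u)/17 and substitute into the circle:
338u² − 2366u − 20280 = 0  ⟹  u² − 7u − 60 = 0
u = 12 or u = −5, giving (12, 5) and (−5, 12).

(−5, 12) and (12, 5)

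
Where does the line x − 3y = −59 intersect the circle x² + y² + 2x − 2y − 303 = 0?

(−8, 17) and (−5, 18)

Substitute y = (59 + x)/3:
10x² + 130x + 400 = 0  ⟹  x² + 13x + 40 = 0
x = −5 or x = −8, giving (−5, 18) and (−8, 17).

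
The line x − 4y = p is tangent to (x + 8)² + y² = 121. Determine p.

For a tangent, require d(centre, line) = r = 11.
|1·(−8) − 4·0 − p| / √17 = 11
|p − (−8)| = 11√17.

p = −8 ± 11√17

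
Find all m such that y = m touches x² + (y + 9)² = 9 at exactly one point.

Tangency holds when the distance from the centre (0, −9) to the line equals the radius 3:
|0·0 + 1·(−9) − m| / √1 = 3
|m − (−9)| = 3, so m = −6 or m = −12.

m = −12 or m = −6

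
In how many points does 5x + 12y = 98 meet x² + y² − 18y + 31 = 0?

d² = (5·0 + 12·9 − (98))²/169 = 100/169; r² = 50.
Since d² < r², the line cuts the circle twice.

2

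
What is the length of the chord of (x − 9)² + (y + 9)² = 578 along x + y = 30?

16√2

The distance from (9, −9) to the line is 30/√2, and r² = 578.
Half the chord is √(r² − d²) = √(128), so the full chord is 16√2.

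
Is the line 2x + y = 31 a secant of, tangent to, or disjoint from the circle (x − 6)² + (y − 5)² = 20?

disjoint

Centre (6, 5), r² = 20. Distance² from centre to line = (−14)²/5 = 196/5.
Since d² > r², the line lies outside the circle.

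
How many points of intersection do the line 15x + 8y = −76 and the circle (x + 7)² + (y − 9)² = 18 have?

2

Substituting the line into the circle gives 289x² + 5336x + 23888 = 0.
Discriminant = (5336)² − 4·289·(23888) = 858368 > 0.
Two real roots: the line is a secant.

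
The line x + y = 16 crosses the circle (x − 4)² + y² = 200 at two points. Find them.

(2, 14) and (18, −2)

Express y = −x + 16 and substitute into the circle:
2x² − 40x + 72 = 0  ⟹  x² − 20x + 36 = 0
x = 18 or x = 2, giving (18, −2) and (2, 14).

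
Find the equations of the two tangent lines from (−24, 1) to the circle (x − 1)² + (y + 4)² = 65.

4x + 7y = −89 and x − 8y = −32

A line y − (1) = m(x − (−24)) is tangent when its distance from (1, −4) is √65:
[m·(25) − (−5)]² = 65(m² + 1)
56m² + 25m − 4 = 0, so m = −4/7 or m = 1/8.
Through (−24, 1) these give 4x + 7y = −89 and x − 8y = −32.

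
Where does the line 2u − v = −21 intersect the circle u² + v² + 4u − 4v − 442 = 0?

From the line, v = 2u + 21. Substituting:
5u² + 80u − 85 = 0  ⟹  u² + 16u − 17 = 0
u = 1 or u = −17, giving (1, 23) and (−17, −13).

(−17, −13) and (1, 23)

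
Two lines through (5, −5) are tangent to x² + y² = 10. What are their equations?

Let a tangent through (5, −5) have slope m. Its distance from (0, 0) must equal √10:
(−5m − (5))² = 10(m² + 1)
3m² + 10m + 3 = 0, so m = −1/3 or m = −3.
With m = −1/3: x + 3y = −10. With m = −3: 3x + y = 10.

x + 3y = −10 and 3x + y = 10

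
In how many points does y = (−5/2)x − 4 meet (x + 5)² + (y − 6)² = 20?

d² = (5·(−5) + 2·6 − (−8))²/29 = 25/29; r² = 20.
Since d² < r², the line cuts the circle twice.

2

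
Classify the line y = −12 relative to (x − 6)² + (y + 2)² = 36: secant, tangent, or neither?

neither

d² = (0·6 + 1·(−2) − (−12))² = 100; r² = 36.
Since d² > r², the line lies outside the circle.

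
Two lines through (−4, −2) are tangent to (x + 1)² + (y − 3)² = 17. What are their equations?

x − 4y = 4 and 4x + y = −18

A line y − (−2) = m(x − (−4)) is tangent when its distance from (−1, 3) is √17:
[m·(3) − (5)]² = 17(m² + 1)
4m² + 15m − 4 = 0, so m = 1/4 or m = −4.
Through (−4, −2) these give x − 4y = 4 and 4x + y = −18.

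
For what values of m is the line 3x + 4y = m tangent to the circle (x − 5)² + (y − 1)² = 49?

For a tangent, require d(centre, line) = r = 7.
|3·5 + 4·1 − m| / √25 = 7
|m − (19)| = 7·5, so m = 54 or m = −16.

m = −16 or m = 54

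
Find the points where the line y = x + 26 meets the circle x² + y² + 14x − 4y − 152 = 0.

From the line, y = x + 26. Substituting:
2x² + 62x + 420 = 0  ⟹  x² + 31x + 210 = 0
x = −10 or x = −21, giving (−10, 16) and (−21, 5).

(−21, 5) and (−10, 16)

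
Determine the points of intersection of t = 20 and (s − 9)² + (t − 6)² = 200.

Express t = 20 and substitute into the circle:
s² − 18s + 77 = 0
s = 11 or s = 7, giving (11, 20) and (7, 20).

(7, 20) and (11, 20)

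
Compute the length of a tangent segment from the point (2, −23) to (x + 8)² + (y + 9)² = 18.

√278

The centre is (−8, −9) and r = 3√2. The square of the distance from P to the centre is 100 + 196 = 296.
By the tangent–radius right angle, tangent length = √(|PO|² − r²) = √278.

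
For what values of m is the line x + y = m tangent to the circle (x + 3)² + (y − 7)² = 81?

m = 4 ± 9√2

For a tangent, require d(centre, line) = r = 9.
|1·(−3) + 1·7 − m| / √2 = 9
|m − (4)| = 9√2.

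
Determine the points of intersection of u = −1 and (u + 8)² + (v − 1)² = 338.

(−1, −16) and (−1, 18)

The line gives u = −1. Substituting into the circle:
v² − 2v − 288 = 0
v = 18 or v = −16, giving (−1, 18) and (−1, −16).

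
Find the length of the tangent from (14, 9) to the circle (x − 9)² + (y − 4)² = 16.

√34

The centre is (9, 4) and r = 4. The square of the distance from P to the centre is 25 + 25 = 50.
Power of the point: PT² = |PO|² − r² = 34, so PT = √34.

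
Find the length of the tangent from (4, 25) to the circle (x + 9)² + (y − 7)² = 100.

√393

Centre (−9, 7), r² = 100. |PO|² = (13)² + (18)² = 493.
Power of the point: PT² = |PO|² − r² = 393, so PT = √393.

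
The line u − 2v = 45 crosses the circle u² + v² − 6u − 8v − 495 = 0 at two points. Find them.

From the line, v = (−45 + u)/2. Substituting:
5u² − 130u + 765 = 0  ⟹  u² − 26u + 153 = 0
u = 17 or u = 9, giving (17, −14) and (9, −18).

(9, −18) and (17, −14)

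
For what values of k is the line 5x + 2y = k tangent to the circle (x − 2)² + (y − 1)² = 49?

k = 12 ± 7√29

The line touches the circle iff its distance from (2, 1) is 7:
|5·2 + 2·1 − k| / √29 = 7
|k − (12)| = 7√29.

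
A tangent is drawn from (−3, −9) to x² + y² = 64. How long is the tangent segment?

Centre (0, 0), r² = 64. |PO|² = (−3)² + (−9)² = 90.
The tangent meets the radius at right angles, so tangent² = |PO|² − r² = 90 − 64 = 26.

√26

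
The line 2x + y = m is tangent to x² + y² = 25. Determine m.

Tangency holds when the distance from the centre (0, 0) to the line equals the radius 5:
|2·0 + 1·0 − m| / √5 = 5
|m| = 5√5.

m = ±5√5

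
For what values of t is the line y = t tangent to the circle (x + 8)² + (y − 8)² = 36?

t = 2 or t = 14

Tangency holds when the distance from the centre (−8, 8) to the line equals the radius 6:
|0·(−8) + 1·8 − t| / √1 = 6
|t − (8)| = 6, so t = 14 or t = 2.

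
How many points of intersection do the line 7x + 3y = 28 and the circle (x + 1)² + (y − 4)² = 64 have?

Substituting the line into the circle gives 58x² − 206x − 311 = 0.
Discriminant = (−206)² − 4·58·(−311) = 114588 > 0.
Two real roots: the line is a secant.

2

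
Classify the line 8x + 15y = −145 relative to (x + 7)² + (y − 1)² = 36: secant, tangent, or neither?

neither

Centre (−7, 1), r² = 36. Distance² from centre to line = (104)²/289 = 10816/289.
Since d² > r², the line lies outside the circle.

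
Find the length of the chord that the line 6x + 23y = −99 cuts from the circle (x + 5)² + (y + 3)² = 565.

2√565

Substitute y = (−99 − 6x)/23:
565x² + 5650x − 284760 = 0  ⟹  x² + 10x − 504 = 0
x = 18 or x = −28, giving (18, −9) and (−28, 3).
Chord length = distance between (18, −9) and (−28, 3) = √2260 = 2√565.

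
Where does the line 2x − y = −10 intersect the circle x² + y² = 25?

(−5, 0) and (−3, 4)

Substitute y = 2x + 10:
5x² + 40x + 75 = 0  ⟹  x² + 8x + 15 = 0
x = −3 or x = −5, giving (−3, 4) and (−5, 0).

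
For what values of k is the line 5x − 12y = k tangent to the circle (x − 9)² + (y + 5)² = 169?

For a tangent, require d(centre, line) = r = 13.
|5·9 − 12·(−5) − k| / √169 = 13
|k − (105)| = 13·13, so k = 274 or k = −64.

k = −64 or k = 274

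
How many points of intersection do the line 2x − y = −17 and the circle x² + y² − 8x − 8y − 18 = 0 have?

0

Centre (4, 4), r² = 50. Distance² from centre to line = (21)²/5 = 441/5.
Since d² > r², the line lies outside the circle.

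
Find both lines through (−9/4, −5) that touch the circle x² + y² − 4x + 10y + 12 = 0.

Let a tangent through (−9/4, −5) have slope m. Its distance from (2, −5) must equal √17:
(17/4m − (0))² = 17(m² + 1)
m² − 16 = 0, so m = −4 or m = 4.
Through (−9/4, −5) these give 4x + y = −14 and 4x − y = −4.

4x + y = −14 and 4x − y = −4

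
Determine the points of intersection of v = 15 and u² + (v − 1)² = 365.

(−13, 15) and (13, 15)

From the line, v = 15. Substituting:
u² − 169 = 0
u = 13 or u = −13, giving (13, 15) and (−13, 15).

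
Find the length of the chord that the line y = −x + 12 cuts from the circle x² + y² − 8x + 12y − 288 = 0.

22√2

Centre (4, −6), r² = 340. Perpendicular distance d from centre to line = |−14| / √2 = 14/√2.
Chord = 2√(r² − d²) = 2·√(242) = 22√2.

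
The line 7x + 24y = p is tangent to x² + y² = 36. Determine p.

p = −150 or p = 150

Tangency holds when the distance from the centre (0, 0) to the line equals the radius 6:
|7·0 + 24·0 − p| / √625 = 6
|p| = 6·25, so p = 150 or p = −150.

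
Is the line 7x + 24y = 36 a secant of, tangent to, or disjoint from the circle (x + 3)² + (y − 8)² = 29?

disjoint

Substituting the line into the circle gives 625x² + 5640x + 12816 = 0.
Discriminant = (5640)² − 4·625·(12816) = −230400 < 0.
No real roots: the line does not meet the circle.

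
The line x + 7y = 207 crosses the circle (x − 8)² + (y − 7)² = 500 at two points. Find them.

Substitute y = (207 − x)/7:
50x² − 1100x + 3600 = 0  ⟹  x² − 22x + 72 = 0
x = 18 or x = 4, giving (18, 27) and (4, 29).

(4, 29) and (18, 27)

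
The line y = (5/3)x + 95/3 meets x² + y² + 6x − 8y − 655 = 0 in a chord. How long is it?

8√34

From the line, y = (95 + 5x)/3. Substituting:
34x² + 884x + 850 = 0  ⟹  x² + 26x + 25 = 0
x = −1 or x = −25, giving (−1, 30) and (−25, −10).
Chord length = distance between (−1, 30) and (−25, −10) = √2176 = 8√34.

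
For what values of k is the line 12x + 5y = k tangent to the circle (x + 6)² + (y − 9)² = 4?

For a tangent, require d(centre, line) = r = 2.
|12·(−6) + 5·9 − k| / √169 = 2
|k − (−27)| = 2·13, so k = −1 or k = −53.

k = −53 or k = −1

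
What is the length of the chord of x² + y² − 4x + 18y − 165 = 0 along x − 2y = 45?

10√5

From the line, y = (−45 + x)/2. Substituting:
5x² − 70x − 255 = 0  ⟹  x² − 14x − 51 = 0
x = 17 or x = −3, giving (17, −14) and (−3, −24).
Chord length = distance between (17, −14) and (−3, −24) = √500 = 10√5.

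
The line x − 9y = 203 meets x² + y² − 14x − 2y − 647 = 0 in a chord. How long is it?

3√82

From the line, y = (−203 + x)/9. Substituting:
82x² − 1558x − 7544 = 0  ⟹  x² − 19x − 92 = 0
x = 23 or x = −4, giving (23, −20) and (−4, −23).
|(23, −20) − (−4, −23)| = √((27)² + (3)²) = 3√82.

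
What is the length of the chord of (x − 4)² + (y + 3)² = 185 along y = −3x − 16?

7√10

Substitute y = −3x − 16:
10x² + 70x = 0  ⟹  x² + 7x = 0
x = 0 or x = −7, giving (0, −16) and (−7, 5).
Chord length = distance between (0, −16) and (−7, 5) = √490 = 7√10.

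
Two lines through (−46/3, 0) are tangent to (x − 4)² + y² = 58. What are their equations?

A line y − (0) = m(x − (−46/3)) is tangent when its distance from (4, 0) is √58:
(58/3m − (0))² = 58(m² + 1)
49m² − 9 = 0, so m = −3/7 or m = 3/7.
With m = −3/7: 3x + 7y = −46. With m = 3/7: 3x − 7y = −46.

3x + 7y = −46 and 3x − 7y = −46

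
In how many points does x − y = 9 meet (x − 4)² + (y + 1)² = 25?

2

Centre (4, −1), r² = 25. Distance² from centre to line = (−4)²/2 = 8.
Since d² < r², the line cuts the circle twice.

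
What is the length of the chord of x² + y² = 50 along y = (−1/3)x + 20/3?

Substitute y = (20 − x)/3:
10x² − 40x − 50 = 0  ⟹  x² − 4x − 5 = 0
x = 5 or x = −1, giving (5, 5) and (−1, 7).
|(5, 5) − (−1, 7)| = √((6)² + (−2)²) = 2√10.

2√10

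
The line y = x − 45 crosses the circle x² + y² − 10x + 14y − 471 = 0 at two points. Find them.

(21, −24) and (22, −23)

Express y = x − 45 and substitute into the circle:
2x² − 86x + 924 = 0  ⟹  x² − 43x + 462 = 0
x = 22 or x = 21, giving (22, −23) and (21, −24).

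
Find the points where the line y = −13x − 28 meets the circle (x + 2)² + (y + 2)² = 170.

From the line, y = −13x − 28. Substituting:
170x² + 680x + 510 = 0  ⟹  x² + 4x + 3 = 0
x = −1 or x = −3, giving (−1, −15) and (−3, 11).

(−3, 11) and (−1, −15)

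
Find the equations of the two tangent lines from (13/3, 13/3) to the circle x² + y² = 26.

Let a tangent through (13/3, 13/3) have slope m. Its distance from (0, 0) must equal √26:
(−13/3m − (−13/3))² = 26(m² + 1)
5m² + 26m + 5 = 0, so m = −5 or m = −1/5.
Through (13/3, 13/3) these give 5x + y = 26 and x + 5y = 26.

5x + y = 26 and x + 5y = 26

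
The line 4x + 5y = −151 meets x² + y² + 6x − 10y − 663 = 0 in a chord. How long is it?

Centre (−3, 5), r² = 697. Perpendicular distance d from centre to line = |164| / √41 = 164/√41.
Chord = 2√(r² − d²) = 2·√(41) = 2√41.

2√41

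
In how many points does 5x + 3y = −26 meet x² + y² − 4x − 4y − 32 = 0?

Substituting the line into the circle gives 34x² + 284x + 700 = 0.
Discriminant = (284)² − 4·34·(700) = −14544 < 0.
No real roots: the line does not meet the circle.

0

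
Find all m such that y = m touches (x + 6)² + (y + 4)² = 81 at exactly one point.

Tangency holds when the distance from the centre (−6, −4) to the line equals the radius 9:
|0·(−6) + 1·(−4) − m| / √1 = 9
|m − (−4)| = 9, so m = 5 or m = −13.

m = −13 or m = 5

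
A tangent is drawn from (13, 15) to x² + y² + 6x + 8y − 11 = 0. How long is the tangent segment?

Centre (−3, −4), r² = 36. |PO|² = (16)² + (19)² = 617.
By the tangent–radius right angle, tangent length = √(|PO|² − r²) = √581.

√581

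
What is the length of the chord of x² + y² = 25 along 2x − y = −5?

4√5

Centre (0, 0), r² = 25. Perpendicular distance d from centre to line = |5| / √5 = 5/√5.
Chord = 2√(r² − d²) = 2·√(20) = 4√5.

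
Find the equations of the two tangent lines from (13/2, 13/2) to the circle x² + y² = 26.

x − 5y = −26 and 5x − y = 26

Write the tangent as mx − y + (13/2 − m·(13/2)) = 0 and set its distance from the centre to √26:
[m·(−13/2) − (−13/2)]² = 26(m² + 1)
5m² − 26m + 5 = 0, so m = 1/5 or m = 5.
Through (13/2, 13/2) these give x − 5y = −26 and 5x − y = 26.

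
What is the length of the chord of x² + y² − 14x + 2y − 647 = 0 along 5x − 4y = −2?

From the line, y = (2 + 5x)/4. Substituting:
41x² − 164x − 10332 = 0  ⟹  x² − 4x − 252 = 0
x = 18 or x = −14, giving (18, 23) and (−14, −17).
Chord length = distance between (18, 23) and (−14, −17) = √2624 = 8√41.

8√41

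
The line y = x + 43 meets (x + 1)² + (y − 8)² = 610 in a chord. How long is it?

Express y = x + 43 and substitute into the circle:
2x² + 72x + 616 = 0  ⟹  x² + 36x + 308 = 0
x = −14 or x = −22, giving (−14, 29) and (−22, 21).
Chord length = distance between (−14, 29) and (−22, 21) = √128 = 8√2.

8√2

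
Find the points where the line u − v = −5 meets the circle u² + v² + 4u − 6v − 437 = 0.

Substitute v = u + 5:
2u² + 8u − 442 = 0  ⟹  u² + 4u − 221 = 0
u = 13 or u = −17, giving (13, 18) and (−17, −12).

(−17, −12) and (13, 18)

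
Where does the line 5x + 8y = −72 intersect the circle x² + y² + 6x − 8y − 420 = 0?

Substitute y = (−72 − 5x)/8:
89x² + 1424x − 17088 = 0  ⟹  x² + 16x − 192 = 0
x = 8 or x = −24, giving (8, −14) and (−24, 6).

(−24, 6) and (8, −14)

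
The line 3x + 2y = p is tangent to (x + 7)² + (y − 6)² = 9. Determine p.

p = −9 ± 3√13

For a tangent, require d(centre, line) = r = 3.
|3·(−7) + 2·6 − p| / √13 = 3
|p − (−9)| = 3√13.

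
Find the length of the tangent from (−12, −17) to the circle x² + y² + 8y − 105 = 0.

Centre (0, −4), r² = 121. |PO|² = (−12)² + (−13)² = 313.
Power of the point: PT² = |PO|² − r² = 192, so PT = 8√3.

8√3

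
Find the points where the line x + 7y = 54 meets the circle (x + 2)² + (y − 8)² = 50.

(−9, 9) and (5, 7)

From the line, y = (54 − x)/7. Substituting:
50x² + 200x − 2250 = 0  ⟹  x² + 4x − 45 = 0
x = 5 or x = −9, giving (5, 7) and (−9, 9).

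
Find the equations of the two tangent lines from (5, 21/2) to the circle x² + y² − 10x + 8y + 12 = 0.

5x − 2y = 4 and 5x + 2y = 46

Let a tangent through (5, 21/2) have slope m. Its distance from (5, −4) must equal √29:
(0m − (−29/2))² = 29(m² + 1)
4m² − 25 = 0, so m = 5/2 or m = −5/2.
With m = 5/2: 5x − 2y = 4. With m = −5/2: 5x + 2y = 46.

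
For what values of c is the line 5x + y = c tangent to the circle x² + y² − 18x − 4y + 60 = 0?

c = 47 ± 5√26

For a tangent, require d(centre, line) = r = 5.
|5·9 + 1·2 − c| / √26 = 5
|c − (47)| = 5√26.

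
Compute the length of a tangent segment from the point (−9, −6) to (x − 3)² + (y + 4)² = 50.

The centre is (3, −4) and r = 5√2. The square of the distance from P to the centre is 144 + 4 = 148.
By the tangent–radius right angle, tangent length = √(|PO|² − r²) = √98 = 7√2.

7√2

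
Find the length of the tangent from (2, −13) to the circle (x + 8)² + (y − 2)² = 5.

With centre O = (−8, 2), |OP|² = 325 and r² = 5.
By the tangent–radius right angle, tangent length = √(|PO|² − r²) = √320 = 8√5.

8√5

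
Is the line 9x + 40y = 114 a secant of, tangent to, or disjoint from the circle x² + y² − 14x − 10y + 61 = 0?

disjoint

Centre (7, 5), r² = 13. Distance² from centre to line = (149)²/1681 = 22201/1681.
Since d² > r², the line lies outside the circle.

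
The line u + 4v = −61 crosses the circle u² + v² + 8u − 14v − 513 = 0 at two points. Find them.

(−21, −10) and (3, −16)

Express v = (−61 − u)/4 and substitute into the circle:
17u² + 306u − 1071 = 0  ⟹  u² + 18u − 63 = 0
u = 3 or u = −21, giving (3, −16) and (−21, −10).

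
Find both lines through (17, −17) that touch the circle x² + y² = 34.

A line y − (−17) = m(x − (17)) is tangent when its distance from (0, 0) is √34:
(−17m − (17))² = 34(m² + 1)
15m² + 34m + 15 = 0, so m = −5/3 or m = −3/5.
Through (17, −17) these give 5x + 3y = 34 and 3x + 5y = −34.

5x + 3y = 34 and 3x + 5y = −34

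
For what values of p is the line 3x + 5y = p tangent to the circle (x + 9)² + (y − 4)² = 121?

For a tangent, require d(centre, line) = r = 11.
|3·(−9) + 5·4 − p| / √34 = 11
|p − (−7)| = 11√34.

p = −7 ± 11√34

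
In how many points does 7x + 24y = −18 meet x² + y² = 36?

2

Centre (0, 0), r² = 36. Distance² from centre to line = (18)²/625 = 324/625.
Since d² < r², the line cuts the circle twice.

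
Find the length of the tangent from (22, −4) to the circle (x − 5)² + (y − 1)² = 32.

√282

Centre (5, 1), r² = 32. |PO|² = (17)² + (−5)² = 314.
Power of the point: PT² = |PO|² − r² = 282, so PT = √282.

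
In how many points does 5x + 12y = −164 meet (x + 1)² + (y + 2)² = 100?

0

Substituting the line into the circle gives 169x² + 1688x + 5344 = 0.
Δ = 2849344 − 3612544 = −763200.
No real roots: the line does not meet the circle.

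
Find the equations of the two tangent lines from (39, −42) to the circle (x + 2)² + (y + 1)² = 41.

A line y − (−42) = m(x − (39)) is tangent when its distance from (−2, −1) is √41:
[m·(−41) − (41)]² = 41(m² + 1)
20m² + 41m + 20 = 0, so m = −4/5 or m = −5/4.
With m = −4/5: 4x + 5y = −54. With m = −5/4: 5x + 4y = 27.

4x + 5y = −54 and 5x + 4y = 27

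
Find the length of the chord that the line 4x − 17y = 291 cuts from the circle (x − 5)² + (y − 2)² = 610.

2√305

Centre (5, 2), r² = 610. Perpendicular distance d from centre to line = |−305| / √305 = 305/√305.
Half the chord is √(r² − d²) = √(305), so the full chord is 2√305.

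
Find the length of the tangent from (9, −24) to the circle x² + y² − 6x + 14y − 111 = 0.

Centre (3, −7), r² = 169. |PO|² = (6)² + (−17)² = 325.
Power of the point: PT² = |PO|² − r² = 156, so PT = 2√39.

2√39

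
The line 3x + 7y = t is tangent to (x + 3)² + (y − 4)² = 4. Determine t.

t = 19 ± 2√58

The line touches the circle iff its distance from (−3, 4) is 2:
|3·(−3) + 7·4 − t| / √58 = 2
|t − (19)| = 2√58.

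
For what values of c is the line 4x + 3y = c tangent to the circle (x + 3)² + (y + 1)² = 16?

Tangency holds when the distance from the centre (−3, −1) to the line equals the radius 4:
|4·(−3) + 3·(−1) − c| / √25 = 4
|c − (−15)| = 4·5, so c = 5 or c = −35.

c = −35 or c = 5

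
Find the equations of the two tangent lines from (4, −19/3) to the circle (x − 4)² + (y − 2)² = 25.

4x − 3y = 35 and 4x + 3y = −3

Let a tangent through (4, −19/3) have slope m. Its distance from (4, 2) must equal 5:
[m·(0) − (25/3)]² = 25(m² + 1)
9m² − 16 = 0, so m = 4/3 or m = −4/3.
With m = 4/3: 4x − 3y = 35. With m = −4/3: 4x + 3y = −3.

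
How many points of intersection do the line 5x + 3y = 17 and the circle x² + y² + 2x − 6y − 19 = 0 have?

2

Centre (−1, 3), r² = 29. Distance² from centre to line = (−13)²/34 = 169/34.
Since d² < r², the line cuts the circle twice.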